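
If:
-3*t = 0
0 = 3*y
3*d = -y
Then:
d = 0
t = 0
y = 0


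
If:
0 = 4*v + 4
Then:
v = -1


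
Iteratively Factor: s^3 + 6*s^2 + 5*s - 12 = (s + 4)*(s^2 + 2*s - 3) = (s + 3)*(s + 4)*(s - 1)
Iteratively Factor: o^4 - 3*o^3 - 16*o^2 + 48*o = (o - 3)*(o^3 - 16*o) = (o - 3)*(o + 4)*(o^2 - 4*o) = o*(o - 3)*(o + 4)*(o - 4)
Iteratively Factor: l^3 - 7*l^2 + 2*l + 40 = (l + 2)*(l^2 - 9*l + 20) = (l - 5)*(l + 2)*(l - 4)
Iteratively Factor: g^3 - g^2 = (g)*(g^2 - g) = g^2*(g - 1)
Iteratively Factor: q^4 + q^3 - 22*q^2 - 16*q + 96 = (q + 3)*(q^3 - 2*q^2 - 16*q + 32) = (q - 2)*(q + 3)*(q^2 - 16) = (q - 4)*(q - 2)*(q + 3)*(q + 4)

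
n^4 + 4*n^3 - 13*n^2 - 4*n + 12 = (n - 2)*(n - 1)*(n + 1)*(n + 6)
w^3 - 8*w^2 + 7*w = w*(w - 7)*(w - 1)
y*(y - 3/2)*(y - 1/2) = y^3 - 2*y^2 + 3*y/4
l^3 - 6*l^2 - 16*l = l*(l - 8)*(l + 2)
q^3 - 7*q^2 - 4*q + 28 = (q - 7)*(q - 2)*(q + 2)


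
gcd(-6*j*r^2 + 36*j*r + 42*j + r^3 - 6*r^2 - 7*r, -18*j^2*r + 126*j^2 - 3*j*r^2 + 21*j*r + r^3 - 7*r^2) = -6*j*r + 42*j + r^2 - 7*r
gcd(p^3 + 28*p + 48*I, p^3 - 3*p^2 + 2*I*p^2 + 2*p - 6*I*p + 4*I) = p + 2*I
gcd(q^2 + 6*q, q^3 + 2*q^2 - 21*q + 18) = q + 6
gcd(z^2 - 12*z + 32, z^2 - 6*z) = 1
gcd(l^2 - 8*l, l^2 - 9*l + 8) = l - 8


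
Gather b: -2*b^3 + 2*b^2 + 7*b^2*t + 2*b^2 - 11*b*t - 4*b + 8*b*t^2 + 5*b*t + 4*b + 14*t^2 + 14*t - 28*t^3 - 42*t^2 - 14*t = -2*b^3 + b^2*(7*t + 4) + b*(8*t^2 - 6*t) - 28*t^3 - 28*t^2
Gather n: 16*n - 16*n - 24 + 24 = 0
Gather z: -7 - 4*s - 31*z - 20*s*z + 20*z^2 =-4*s + 20*z^2 + z*(-20*s - 31) - 7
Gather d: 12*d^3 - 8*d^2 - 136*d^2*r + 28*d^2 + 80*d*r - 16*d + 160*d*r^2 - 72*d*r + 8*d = 12*d^3 + d^2*(20 - 136*r) + d*(160*r^2 + 8*r - 8)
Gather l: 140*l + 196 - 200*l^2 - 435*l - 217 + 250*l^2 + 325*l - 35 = 50*l^2 + 30*l - 56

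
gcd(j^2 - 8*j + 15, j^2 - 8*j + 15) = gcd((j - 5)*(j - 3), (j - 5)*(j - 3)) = j^2 - 8*j + 15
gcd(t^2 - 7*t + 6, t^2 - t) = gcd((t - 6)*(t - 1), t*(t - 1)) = t - 1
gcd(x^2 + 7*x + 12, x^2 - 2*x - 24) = x + 4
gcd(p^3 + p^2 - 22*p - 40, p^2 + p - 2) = p + 2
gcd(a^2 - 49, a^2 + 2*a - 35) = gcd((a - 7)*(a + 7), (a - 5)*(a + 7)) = a + 7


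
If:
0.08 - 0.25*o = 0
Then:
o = 0.32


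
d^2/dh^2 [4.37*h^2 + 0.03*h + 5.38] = 8.74000000000000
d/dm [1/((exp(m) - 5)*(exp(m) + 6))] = (-2*exp(m) - 1)*exp(m)/(exp(4*m) + 2*exp(3*m) - 59*exp(2*m) - 60*exp(m) + 900)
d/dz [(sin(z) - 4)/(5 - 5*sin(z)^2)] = (sin(z)^2 - 8*sin(z) + 1)/(5*cos(z)^3)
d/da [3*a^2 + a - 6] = 6*a + 1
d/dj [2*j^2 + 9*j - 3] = 4*j + 9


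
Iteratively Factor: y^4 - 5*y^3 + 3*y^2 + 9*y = (y - 3)*(y^3 - 2*y^2 - 3*y) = y*(y - 3)*(y^2 - 2*y - 3) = y*(y - 3)^2*(y + 1)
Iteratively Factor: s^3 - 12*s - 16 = (s + 2)*(s^2 - 2*s - 8) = (s + 2)^2*(s - 4)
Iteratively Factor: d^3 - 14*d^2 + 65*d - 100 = (d - 5)*(d^2 - 9*d + 20) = (d - 5)^2*(d - 4)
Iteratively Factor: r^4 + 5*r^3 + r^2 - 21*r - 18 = (r + 3)*(r^3 + 2*r^2 - 5*r - 6) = (r - 2)*(r + 3)*(r^2 + 4*r + 3) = (r - 2)*(r + 1)*(r + 3)*(r + 3)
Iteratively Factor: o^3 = (o)*(o^2) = o^2*(o)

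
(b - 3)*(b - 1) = b^2 - 4*b + 3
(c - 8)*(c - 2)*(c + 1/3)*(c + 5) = c^4 - 14*c^3/3 - 107*c^2/3 + 206*c/3 + 80/3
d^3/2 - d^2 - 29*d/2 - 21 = (d/2 + 1)*(d - 7)*(d + 3)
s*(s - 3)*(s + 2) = s^3 - s^2 - 6*s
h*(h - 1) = h^2 - h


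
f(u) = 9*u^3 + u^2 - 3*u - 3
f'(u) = 27*u^2 + 2*u - 3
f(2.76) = 185.56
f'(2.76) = 208.20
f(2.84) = 202.70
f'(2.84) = 220.45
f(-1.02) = -8.45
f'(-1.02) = 23.05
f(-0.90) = -6.05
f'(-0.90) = 17.07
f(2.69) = 171.35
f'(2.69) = 197.75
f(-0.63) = -2.96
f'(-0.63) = 6.46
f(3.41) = 355.26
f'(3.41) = 317.78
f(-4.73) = -918.85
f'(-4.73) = 591.61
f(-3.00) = -228.00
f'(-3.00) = 234.00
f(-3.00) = -228.00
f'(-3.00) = 234.00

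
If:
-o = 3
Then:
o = -3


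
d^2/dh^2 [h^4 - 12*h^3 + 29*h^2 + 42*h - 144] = 12*h^2 - 72*h + 58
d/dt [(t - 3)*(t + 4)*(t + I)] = 3*t^2 + 2*t*(1 + I) - 12 + I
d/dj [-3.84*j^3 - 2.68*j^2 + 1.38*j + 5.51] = -11.52*j^2 - 5.36*j + 1.38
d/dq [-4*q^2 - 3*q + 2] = -8*q - 3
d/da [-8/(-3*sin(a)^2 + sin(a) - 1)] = 8*(1 - 6*sin(a))*cos(a)/(3*sin(a)^2 - sin(a) + 1)^2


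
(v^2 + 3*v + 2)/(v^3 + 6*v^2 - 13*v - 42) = (v + 1)/(v^2 + 4*v - 21)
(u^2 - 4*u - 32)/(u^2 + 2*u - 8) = (u - 8)/(u - 2)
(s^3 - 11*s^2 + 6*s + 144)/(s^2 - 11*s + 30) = (s^2 - 5*s - 24)/(s - 5)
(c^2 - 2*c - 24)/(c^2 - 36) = (c + 4)/(c + 6)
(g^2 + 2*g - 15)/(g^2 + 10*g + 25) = (g - 3)/(g + 5)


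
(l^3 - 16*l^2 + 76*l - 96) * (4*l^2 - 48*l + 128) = 4*l^5 - 112*l^4 + 1200*l^3 - 6080*l^2 + 14336*l - 12288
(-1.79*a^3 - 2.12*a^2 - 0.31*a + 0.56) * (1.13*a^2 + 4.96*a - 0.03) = -2.0227*a^5 - 11.274*a^4 - 10.8118*a^3 - 0.8412*a^2 + 2.7869*a - 0.0168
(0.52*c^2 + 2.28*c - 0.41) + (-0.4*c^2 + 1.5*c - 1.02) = 0.12*c^2 + 3.78*c - 1.43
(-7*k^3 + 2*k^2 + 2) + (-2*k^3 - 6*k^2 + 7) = -9*k^3 - 4*k^2 + 9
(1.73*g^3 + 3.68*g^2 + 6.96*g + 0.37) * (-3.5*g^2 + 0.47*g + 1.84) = -6.055*g^5 - 12.0669*g^4 - 19.4472*g^3 + 8.7474*g^2 + 12.9803*g + 0.6808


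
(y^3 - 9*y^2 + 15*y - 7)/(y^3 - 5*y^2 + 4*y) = (y^2 - 8*y + 7)/(y*(y - 4))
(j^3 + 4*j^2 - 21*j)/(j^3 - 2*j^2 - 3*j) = (j + 7)/(j + 1)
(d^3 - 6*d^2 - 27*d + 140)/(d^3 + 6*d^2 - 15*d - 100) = (d - 7)/(d + 5)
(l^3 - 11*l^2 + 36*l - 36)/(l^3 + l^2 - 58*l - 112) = (l^3 - 11*l^2 + 36*l - 36)/(l^3 + l^2 - 58*l - 112)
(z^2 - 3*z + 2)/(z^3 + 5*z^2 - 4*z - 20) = (z - 1)/(z^2 + 7*z + 10)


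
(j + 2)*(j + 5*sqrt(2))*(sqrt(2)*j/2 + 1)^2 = j^4/2 + j^3 + 7*sqrt(2)*j^3/2 + 7*sqrt(2)*j^2 + 11*j^2 + 5*sqrt(2)*j + 22*j + 10*sqrt(2)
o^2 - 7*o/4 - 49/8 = (o - 7/2)*(o + 7/4)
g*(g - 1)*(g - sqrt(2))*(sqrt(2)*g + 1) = sqrt(2)*g^4 - sqrt(2)*g^3 - g^3 - sqrt(2)*g^2 + g^2 + sqrt(2)*g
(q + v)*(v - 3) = q*v - 3*q + v^2 - 3*v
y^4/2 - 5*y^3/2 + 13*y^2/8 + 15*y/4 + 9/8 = (y/2 + 1/4)*(y - 3)^2*(y + 1/2)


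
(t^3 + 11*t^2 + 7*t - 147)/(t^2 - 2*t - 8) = (-t^3 - 11*t^2 - 7*t + 147)/(-t^2 + 2*t + 8)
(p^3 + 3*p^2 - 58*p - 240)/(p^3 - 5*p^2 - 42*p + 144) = (p + 5)/(p - 3)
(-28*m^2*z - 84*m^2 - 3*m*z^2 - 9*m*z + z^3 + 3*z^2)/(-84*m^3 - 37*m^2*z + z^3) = (z + 3)/(3*m + z)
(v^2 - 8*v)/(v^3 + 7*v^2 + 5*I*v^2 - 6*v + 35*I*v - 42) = v*(v - 8)/(v^3 + v^2*(7 + 5*I) + v*(-6 + 35*I) - 42)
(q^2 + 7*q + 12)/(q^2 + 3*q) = (q + 4)/q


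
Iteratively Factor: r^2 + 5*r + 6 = (r + 2)*(r + 3)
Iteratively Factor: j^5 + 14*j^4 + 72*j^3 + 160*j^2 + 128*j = (j + 2)*(j^4 + 12*j^3 + 48*j^2 + 64*j) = (j + 2)*(j + 4)*(j^3 + 8*j^2 + 16*j) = (j + 2)*(j + 4)^2*(j^2 + 4*j) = (j + 2)*(j + 4)^3*(j)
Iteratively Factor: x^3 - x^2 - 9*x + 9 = (x - 3)*(x^2 + 2*x - 3) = (x - 3)*(x + 3)*(x - 1)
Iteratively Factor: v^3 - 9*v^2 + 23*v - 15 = (v - 5)*(v^2 - 4*v + 3) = (v - 5)*(v - 1)*(v - 3)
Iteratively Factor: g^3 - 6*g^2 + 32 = (g - 4)*(g^2 - 2*g - 8) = (g - 4)^2*(g + 2)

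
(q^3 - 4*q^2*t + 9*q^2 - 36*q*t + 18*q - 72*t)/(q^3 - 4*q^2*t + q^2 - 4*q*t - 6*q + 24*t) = (q + 6)/(q - 2)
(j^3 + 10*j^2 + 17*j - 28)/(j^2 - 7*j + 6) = (j^2 + 11*j + 28)/(j - 6)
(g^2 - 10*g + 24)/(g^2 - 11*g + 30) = (g - 4)/(g - 5)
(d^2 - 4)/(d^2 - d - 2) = (d + 2)/(d + 1)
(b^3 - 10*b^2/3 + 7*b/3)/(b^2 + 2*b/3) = (3*b^2 - 10*b + 7)/(3*b + 2)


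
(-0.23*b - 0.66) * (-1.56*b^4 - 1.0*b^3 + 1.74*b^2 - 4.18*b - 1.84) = 0.3588*b^5 + 1.2596*b^4 + 0.2598*b^3 - 0.187*b^2 + 3.182*b + 1.2144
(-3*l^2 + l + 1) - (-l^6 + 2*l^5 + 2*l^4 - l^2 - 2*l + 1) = l^6 - 2*l^5 - 2*l^4 - 2*l^2 + 3*l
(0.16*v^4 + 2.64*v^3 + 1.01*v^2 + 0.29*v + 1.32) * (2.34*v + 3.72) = 0.3744*v^5 + 6.7728*v^4 + 12.1842*v^3 + 4.4358*v^2 + 4.1676*v + 4.9104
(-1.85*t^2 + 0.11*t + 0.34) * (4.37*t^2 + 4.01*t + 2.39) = -8.0845*t^4 - 6.9378*t^3 - 2.4946*t^2 + 1.6263*t + 0.8126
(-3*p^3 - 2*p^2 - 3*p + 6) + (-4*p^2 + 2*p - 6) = -3*p^3 - 6*p^2 - p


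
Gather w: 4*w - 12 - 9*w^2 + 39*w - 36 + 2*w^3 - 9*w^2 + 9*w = 2*w^3 - 18*w^2 + 52*w - 48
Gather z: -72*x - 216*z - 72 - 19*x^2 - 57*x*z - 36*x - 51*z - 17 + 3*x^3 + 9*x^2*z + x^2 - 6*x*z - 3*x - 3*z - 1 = 3*x^3 - 18*x^2 - 111*x + z*(9*x^2 - 63*x - 270) - 90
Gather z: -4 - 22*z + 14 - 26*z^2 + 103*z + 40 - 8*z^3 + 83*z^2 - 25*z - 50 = -8*z^3 + 57*z^2 + 56*z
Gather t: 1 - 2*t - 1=-2*t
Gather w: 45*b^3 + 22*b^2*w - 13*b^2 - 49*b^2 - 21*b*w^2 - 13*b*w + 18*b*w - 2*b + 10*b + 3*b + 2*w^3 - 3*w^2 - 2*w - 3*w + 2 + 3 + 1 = 45*b^3 - 62*b^2 + 11*b + 2*w^3 + w^2*(-21*b - 3) + w*(22*b^2 + 5*b - 5) + 6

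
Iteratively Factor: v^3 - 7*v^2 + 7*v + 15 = (v - 5)*(v^2 - 2*v - 3) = (v - 5)*(v - 3)*(v + 1)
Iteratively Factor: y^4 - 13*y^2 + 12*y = (y - 1)*(y^3 + y^2 - 12*y) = (y - 3)*(y - 1)*(y^2 + 4*y) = y*(y - 3)*(y - 1)*(y + 4)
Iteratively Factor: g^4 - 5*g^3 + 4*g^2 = (g)*(g^3 - 5*g^2 + 4*g) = g^2*(g^2 - 5*g + 4) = g^2*(g - 4)*(g - 1)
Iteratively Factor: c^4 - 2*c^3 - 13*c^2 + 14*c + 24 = (c - 2)*(c^3 - 13*c - 12) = (c - 2)*(c + 3)*(c^2 - 3*c - 4) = (c - 4)*(c - 2)*(c + 3)*(c + 1)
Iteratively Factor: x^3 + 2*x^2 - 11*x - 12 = (x - 3)*(x^2 + 5*x + 4) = (x - 3)*(x + 1)*(x + 4)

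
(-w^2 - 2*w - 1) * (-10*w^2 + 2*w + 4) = 10*w^4 + 18*w^3 + 2*w^2 - 10*w - 4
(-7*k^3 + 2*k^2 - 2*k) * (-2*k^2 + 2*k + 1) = 14*k^5 - 18*k^4 + k^3 - 2*k^2 - 2*k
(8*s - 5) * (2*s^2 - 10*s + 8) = 16*s^3 - 90*s^2 + 114*s - 40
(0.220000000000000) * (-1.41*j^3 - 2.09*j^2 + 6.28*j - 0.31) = -0.3102*j^3 - 0.4598*j^2 + 1.3816*j - 0.0682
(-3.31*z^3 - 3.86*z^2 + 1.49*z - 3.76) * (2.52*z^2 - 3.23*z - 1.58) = -8.3412*z^5 + 0.9641*z^4 + 21.4524*z^3 - 8.1891*z^2 + 9.7906*z + 5.9408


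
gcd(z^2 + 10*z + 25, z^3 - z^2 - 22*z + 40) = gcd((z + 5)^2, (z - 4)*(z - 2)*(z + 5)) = z + 5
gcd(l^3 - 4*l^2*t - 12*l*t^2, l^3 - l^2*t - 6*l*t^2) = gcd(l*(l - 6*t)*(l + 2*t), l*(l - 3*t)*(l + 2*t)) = l^2 + 2*l*t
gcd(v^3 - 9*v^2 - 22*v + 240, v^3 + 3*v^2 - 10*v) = v + 5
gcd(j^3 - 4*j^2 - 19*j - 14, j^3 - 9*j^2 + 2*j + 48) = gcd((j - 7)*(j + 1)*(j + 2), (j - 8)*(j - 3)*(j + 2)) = j + 2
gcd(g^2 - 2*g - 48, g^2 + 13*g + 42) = g + 6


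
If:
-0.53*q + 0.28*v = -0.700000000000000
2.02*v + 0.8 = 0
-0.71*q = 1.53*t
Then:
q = 1.11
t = -0.52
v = -0.40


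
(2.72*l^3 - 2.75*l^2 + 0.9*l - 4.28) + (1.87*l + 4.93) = 2.72*l^3 - 2.75*l^2 + 2.77*l + 0.649999999999999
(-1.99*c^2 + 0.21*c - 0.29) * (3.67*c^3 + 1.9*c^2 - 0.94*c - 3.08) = -7.3033*c^5 - 3.0103*c^4 + 1.2053*c^3 + 5.3808*c^2 - 0.3742*c + 0.8932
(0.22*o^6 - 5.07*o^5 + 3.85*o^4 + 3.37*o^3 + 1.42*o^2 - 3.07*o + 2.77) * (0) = 0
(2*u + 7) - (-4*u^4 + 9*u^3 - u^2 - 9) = 4*u^4 - 9*u^3 + u^2 + 2*u + 16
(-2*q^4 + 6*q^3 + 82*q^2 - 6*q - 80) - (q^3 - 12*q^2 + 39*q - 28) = -2*q^4 + 5*q^3 + 94*q^2 - 45*q - 52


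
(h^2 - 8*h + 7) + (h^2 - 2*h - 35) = 2*h^2 - 10*h - 28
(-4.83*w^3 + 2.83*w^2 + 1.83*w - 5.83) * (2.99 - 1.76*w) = 8.5008*w^4 - 19.4225*w^3 + 5.2409*w^2 + 15.7325*w - 17.4317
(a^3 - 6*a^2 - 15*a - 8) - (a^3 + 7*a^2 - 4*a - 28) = -13*a^2 - 11*a + 20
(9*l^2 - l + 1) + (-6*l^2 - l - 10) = 3*l^2 - 2*l - 9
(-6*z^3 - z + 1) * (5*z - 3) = -30*z^4 + 18*z^3 - 5*z^2 + 8*z - 3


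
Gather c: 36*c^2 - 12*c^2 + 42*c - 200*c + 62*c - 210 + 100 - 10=24*c^2 - 96*c - 120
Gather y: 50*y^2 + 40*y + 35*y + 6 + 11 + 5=50*y^2 + 75*y + 22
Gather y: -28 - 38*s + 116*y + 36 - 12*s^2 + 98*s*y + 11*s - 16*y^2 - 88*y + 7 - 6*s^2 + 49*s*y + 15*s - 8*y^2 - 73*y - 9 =-18*s^2 - 12*s - 24*y^2 + y*(147*s - 45) + 6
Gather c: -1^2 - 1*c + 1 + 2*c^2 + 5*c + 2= 2*c^2 + 4*c + 2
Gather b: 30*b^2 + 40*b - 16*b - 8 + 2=30*b^2 + 24*b - 6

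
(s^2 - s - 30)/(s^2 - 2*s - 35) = (s - 6)/(s - 7)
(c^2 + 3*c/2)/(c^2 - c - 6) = c*(2*c + 3)/(2*(c^2 - c - 6))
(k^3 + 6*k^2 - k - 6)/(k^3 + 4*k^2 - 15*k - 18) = (k - 1)/(k - 3)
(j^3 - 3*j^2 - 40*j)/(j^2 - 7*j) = (j^2 - 3*j - 40)/(j - 7)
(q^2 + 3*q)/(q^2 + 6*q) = (q + 3)/(q + 6)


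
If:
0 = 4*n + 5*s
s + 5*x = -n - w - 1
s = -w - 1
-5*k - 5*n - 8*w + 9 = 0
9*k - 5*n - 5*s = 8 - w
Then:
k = 265/259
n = 270/259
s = -216/259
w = -43/259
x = -54/259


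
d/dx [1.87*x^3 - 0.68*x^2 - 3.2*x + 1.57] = 5.61*x^2 - 1.36*x - 3.2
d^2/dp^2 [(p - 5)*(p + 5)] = 2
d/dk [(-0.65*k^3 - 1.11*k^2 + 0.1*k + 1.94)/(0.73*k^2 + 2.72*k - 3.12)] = (-0.4745*k^4 - 3.536*k^3 + 2.9918*k^2 + 4.094*k - 5.5888)/(0.5329*k^4 + 3.9712*k^3 + 2.8432*k^2 - 16.9728*k + 9.7344)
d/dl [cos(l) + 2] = -sin(l)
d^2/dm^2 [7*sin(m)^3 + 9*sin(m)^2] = -63*sin(m)^3 - 36*sin(m)^2 + 42*sin(m) + 18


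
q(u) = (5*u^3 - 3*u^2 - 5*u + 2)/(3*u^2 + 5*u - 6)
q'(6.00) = 1.56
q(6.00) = 7.15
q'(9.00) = 1.61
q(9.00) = 11.91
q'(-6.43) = 1.15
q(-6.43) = -16.52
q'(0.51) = 2.31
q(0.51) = 0.25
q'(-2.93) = -37.42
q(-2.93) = -26.42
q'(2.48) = 1.39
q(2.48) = 1.91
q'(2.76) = 1.41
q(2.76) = 2.30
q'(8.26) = 1.60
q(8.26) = 10.73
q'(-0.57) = -0.49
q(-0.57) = -0.37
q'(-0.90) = -1.55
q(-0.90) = -0.05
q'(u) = (-6*u - 5)*(5*u^3 - 3*u^2 - 5*u + 2)/(3*u^2 + 5*u - 6)^2 + (15*u^2 - 6*u - 5)/(3*u^2 + 5*u - 6) = (15*u^4 + 50*u^3 - 90*u^2 + 24*u + 20)/(9*u^4 + 30*u^3 - 11*u^2 - 60*u + 36)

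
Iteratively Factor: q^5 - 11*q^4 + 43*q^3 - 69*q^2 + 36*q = (q - 3)*(q^4 - 8*q^3 + 19*q^2 - 12*q) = q*(q - 3)*(q^3 - 8*q^2 + 19*q - 12) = q*(q - 4)*(q - 3)*(q^2 - 4*q + 3) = q*(q - 4)*(q - 3)^2*(q - 1)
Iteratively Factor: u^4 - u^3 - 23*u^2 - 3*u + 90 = (u - 2)*(u^3 + u^2 - 21*u - 45) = (u - 2)*(u + 3)*(u^2 - 2*u - 15) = (u - 2)*(u + 3)^2*(u - 5)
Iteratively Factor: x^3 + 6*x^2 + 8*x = (x + 4)*(x^2 + 2*x) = (x + 2)*(x + 4)*(x)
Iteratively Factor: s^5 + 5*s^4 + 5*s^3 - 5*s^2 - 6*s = (s)*(s^4 + 5*s^3 + 5*s^2 - 5*s - 6) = s*(s + 1)*(s^3 + 4*s^2 + s - 6) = s*(s - 1)*(s + 1)*(s^2 + 5*s + 6) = s*(s - 1)*(s + 1)*(s + 3)*(s + 2)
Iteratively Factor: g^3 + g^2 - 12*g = (g + 4)*(g^2 - 3*g) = (g - 3)*(g + 4)*(g)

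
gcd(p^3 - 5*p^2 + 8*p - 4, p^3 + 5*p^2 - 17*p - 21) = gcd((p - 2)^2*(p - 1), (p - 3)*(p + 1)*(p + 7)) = 1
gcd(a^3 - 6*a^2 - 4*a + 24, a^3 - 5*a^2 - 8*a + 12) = a^2 - 4*a - 12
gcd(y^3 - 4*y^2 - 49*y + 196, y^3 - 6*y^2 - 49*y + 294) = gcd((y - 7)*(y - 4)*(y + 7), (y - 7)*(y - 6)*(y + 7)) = y^2 - 49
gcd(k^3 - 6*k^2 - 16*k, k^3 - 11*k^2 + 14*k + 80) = k^2 - 6*k - 16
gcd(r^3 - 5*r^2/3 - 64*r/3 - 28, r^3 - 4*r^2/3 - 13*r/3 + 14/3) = r + 2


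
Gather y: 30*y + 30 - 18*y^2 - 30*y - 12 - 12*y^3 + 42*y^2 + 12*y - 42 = -12*y^3 + 24*y^2 + 12*y - 24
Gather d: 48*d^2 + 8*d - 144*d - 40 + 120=48*d^2 - 136*d + 80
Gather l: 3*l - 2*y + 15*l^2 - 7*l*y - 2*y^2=15*l^2 + l*(3 - 7*y) - 2*y^2 - 2*y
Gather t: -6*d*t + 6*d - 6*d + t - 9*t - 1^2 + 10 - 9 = t*(-6*d - 8)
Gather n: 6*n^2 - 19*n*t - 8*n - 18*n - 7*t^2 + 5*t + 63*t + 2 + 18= 6*n^2 + n*(-19*t - 26) - 7*t^2 + 68*t + 20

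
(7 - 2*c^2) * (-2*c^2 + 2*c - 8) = 4*c^4 - 4*c^3 + 2*c^2 + 14*c - 56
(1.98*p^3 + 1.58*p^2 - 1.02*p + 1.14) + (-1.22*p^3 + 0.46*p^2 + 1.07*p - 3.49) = 0.76*p^3 + 2.04*p^2 + 0.05*p - 2.35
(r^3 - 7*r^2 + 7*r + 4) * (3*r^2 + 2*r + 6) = 3*r^5 - 19*r^4 + 13*r^3 - 16*r^2 + 50*r + 24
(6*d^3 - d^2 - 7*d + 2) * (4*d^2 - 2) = 24*d^5 - 4*d^4 - 40*d^3 + 10*d^2 + 14*d - 4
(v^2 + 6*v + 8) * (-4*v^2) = -4*v^4 - 24*v^3 - 32*v^2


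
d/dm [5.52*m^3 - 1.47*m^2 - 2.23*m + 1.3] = 16.56*m^2 - 2.94*m - 2.23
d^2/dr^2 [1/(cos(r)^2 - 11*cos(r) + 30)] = (-4*sin(r)^4 + 3*sin(r)^2 - 1485*cos(r)/4 + 33*cos(3*r)/4 + 183)/((cos(r) - 6)^3*(cos(r) - 5)^3)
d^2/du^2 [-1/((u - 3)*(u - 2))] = 2*(-(u - 3)^2 - (u - 3)*(u - 2) - (u - 2)^2)/((u - 3)^3*(u - 2)^3)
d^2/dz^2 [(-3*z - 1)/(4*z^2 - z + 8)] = 2*(-(3*z + 1)*(8*z - 1)^2 + (36*z + 1)*(4*z^2 - z + 8))/(4*z^2 - z + 8)^3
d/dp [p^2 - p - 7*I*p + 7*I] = 2*p - 1 - 7*I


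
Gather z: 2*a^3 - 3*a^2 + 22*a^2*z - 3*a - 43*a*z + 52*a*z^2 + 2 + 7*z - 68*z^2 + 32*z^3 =2*a^3 - 3*a^2 - 3*a + 32*z^3 + z^2*(52*a - 68) + z*(22*a^2 - 43*a + 7) + 2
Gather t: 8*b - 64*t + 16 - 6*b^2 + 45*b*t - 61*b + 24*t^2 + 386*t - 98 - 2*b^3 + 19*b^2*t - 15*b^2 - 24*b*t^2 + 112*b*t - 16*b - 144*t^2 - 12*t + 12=-2*b^3 - 21*b^2 - 69*b + t^2*(-24*b - 120) + t*(19*b^2 + 157*b + 310) - 70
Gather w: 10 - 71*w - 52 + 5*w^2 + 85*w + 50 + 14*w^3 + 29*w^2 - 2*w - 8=14*w^3 + 34*w^2 + 12*w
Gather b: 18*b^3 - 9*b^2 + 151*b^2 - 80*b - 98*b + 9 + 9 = 18*b^3 + 142*b^2 - 178*b + 18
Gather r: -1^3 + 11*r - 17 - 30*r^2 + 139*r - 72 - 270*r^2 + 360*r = -300*r^2 + 510*r - 90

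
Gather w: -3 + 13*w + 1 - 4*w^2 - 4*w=-4*w^2 + 9*w - 2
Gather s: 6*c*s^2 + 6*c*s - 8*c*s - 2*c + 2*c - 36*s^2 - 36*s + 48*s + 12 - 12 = s^2*(6*c - 36) + s*(12 - 2*c)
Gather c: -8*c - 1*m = -8*c - m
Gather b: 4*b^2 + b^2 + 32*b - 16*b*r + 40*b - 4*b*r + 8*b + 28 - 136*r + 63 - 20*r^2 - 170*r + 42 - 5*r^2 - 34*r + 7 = 5*b^2 + b*(80 - 20*r) - 25*r^2 - 340*r + 140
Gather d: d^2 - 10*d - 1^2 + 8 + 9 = d^2 - 10*d + 16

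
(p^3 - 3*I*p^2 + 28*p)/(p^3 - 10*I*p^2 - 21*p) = (p + 4*I)/(p - 3*I)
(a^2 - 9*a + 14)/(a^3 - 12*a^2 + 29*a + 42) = (a - 2)/(a^2 - 5*a - 6)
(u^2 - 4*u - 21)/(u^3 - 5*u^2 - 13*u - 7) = (u + 3)/(u^2 + 2*u + 1)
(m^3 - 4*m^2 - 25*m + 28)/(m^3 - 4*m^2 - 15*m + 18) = (m^2 - 3*m - 28)/(m^2 - 3*m - 18)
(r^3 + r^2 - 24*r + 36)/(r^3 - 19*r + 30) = (r + 6)/(r + 5)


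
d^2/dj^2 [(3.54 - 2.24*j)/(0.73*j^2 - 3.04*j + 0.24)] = (-(1.46*j - 3.04)*(2.24*j - 3.54)*(2.92*j - 6.08) + (9.8112*j - 18.7876)*(0.73*j^2 - 3.04*j + 0.24))/(0.73*j^2 - 3.04*j + 0.24)^3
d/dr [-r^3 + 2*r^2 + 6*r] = -3*r^2 + 4*r + 6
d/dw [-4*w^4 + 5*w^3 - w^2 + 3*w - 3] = -16*w^3 + 15*w^2 - 2*w + 3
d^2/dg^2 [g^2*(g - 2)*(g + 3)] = 12*g^2 + 6*g - 12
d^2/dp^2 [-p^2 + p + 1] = -2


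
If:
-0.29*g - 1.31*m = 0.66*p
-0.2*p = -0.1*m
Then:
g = -11.3103448275862*p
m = 2.0*p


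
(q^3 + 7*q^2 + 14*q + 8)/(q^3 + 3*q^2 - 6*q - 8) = (q + 2)/(q - 2)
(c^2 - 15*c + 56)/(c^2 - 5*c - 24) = (c - 7)/(c + 3)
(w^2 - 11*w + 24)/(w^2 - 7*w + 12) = (w - 8)/(w - 4)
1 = 1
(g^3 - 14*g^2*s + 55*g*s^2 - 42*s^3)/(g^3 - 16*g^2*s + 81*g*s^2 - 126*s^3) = (-g + s)/(-g + 3*s)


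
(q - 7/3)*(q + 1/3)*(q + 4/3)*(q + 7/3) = q^4 + 5*q^3/3 - 5*q^2 - 245*q/27 - 196/81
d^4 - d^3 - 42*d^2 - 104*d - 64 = (d - 8)*(d + 1)*(d + 2)*(d + 4)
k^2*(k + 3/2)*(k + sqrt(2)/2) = k^4 + sqrt(2)*k^3/2 + 3*k^3/2 + 3*sqrt(2)*k^2/4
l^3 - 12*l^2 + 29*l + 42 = (l - 7)*(l - 6)*(l + 1)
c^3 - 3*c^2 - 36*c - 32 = (c - 8)*(c + 1)*(c + 4)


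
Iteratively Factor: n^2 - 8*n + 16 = (n - 4)*(n - 4)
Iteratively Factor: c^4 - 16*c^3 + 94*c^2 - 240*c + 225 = (c - 5)*(c^3 - 11*c^2 + 39*c - 45) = (c - 5)*(c - 3)*(c^2 - 8*c + 15) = (c - 5)^2*(c - 3)*(c - 3)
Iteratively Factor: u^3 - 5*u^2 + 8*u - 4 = (u - 1)*(u^2 - 4*u + 4) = (u - 2)*(u - 1)*(u - 2)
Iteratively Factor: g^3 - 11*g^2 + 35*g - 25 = (g - 5)*(g^2 - 6*g + 5) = (g - 5)^2*(g - 1)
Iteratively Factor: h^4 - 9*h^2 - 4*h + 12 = (h + 2)*(h^3 - 2*h^2 - 5*h + 6) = (h - 1)*(h + 2)*(h^2 - h - 6) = (h - 1)*(h + 2)^2*(h - 3)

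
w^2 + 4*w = w*(w + 4)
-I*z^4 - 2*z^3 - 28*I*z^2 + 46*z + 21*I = (z - 7*I)*(z + I)*(z + 3*I)*(-I*z + 1)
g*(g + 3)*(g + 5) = g^3 + 8*g^2 + 15*g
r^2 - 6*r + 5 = (r - 5)*(r - 1)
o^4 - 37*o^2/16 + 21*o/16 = o*(o - 1)*(o - 3/4)*(o + 7/4)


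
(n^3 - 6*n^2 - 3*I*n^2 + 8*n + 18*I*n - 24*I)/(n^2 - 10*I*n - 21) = (n^2 - 6*n + 8)/(n - 7*I)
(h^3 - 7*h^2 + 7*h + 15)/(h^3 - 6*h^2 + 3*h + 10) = (h - 3)/(h - 2)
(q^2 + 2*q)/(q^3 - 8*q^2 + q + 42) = q/(q^2 - 10*q + 21)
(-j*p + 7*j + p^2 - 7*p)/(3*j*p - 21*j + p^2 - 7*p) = (-j + p)/(3*j + p)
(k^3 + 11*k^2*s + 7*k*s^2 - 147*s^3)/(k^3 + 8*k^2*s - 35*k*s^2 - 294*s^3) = (-k + 3*s)/(-k + 6*s)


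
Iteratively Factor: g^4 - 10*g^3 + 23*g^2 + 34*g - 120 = (g + 2)*(g^3 - 12*g^2 + 47*g - 60) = (g - 3)*(g + 2)*(g^2 - 9*g + 20) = (g - 5)*(g - 3)*(g + 2)*(g - 4)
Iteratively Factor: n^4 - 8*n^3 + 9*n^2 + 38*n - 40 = (n - 4)*(n^3 - 4*n^2 - 7*n + 10) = (n - 4)*(n - 1)*(n^2 - 3*n - 10) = (n - 5)*(n - 4)*(n - 1)*(n + 2)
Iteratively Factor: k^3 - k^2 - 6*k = (k - 3)*(k^2 + 2*k) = k*(k - 3)*(k + 2)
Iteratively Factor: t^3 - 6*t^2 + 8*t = (t - 4)*(t^2 - 2*t) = t*(t - 4)*(t - 2)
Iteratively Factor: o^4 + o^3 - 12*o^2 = (o)*(o^3 + o^2 - 12*o) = o^2*(o^2 + o - 12) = o^2*(o + 4)*(o - 3)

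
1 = 1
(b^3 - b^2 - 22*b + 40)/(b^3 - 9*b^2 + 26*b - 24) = (b + 5)/(b - 3)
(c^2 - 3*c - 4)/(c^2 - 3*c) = (c^2 - 3*c - 4)/(c*(c - 3))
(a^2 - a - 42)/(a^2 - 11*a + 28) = (a + 6)/(a - 4)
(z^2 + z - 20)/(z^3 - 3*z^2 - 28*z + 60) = (z - 4)/(z^2 - 8*z + 12)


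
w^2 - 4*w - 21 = (w - 7)*(w + 3)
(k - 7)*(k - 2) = k^2 - 9*k + 14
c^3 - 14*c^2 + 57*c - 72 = (c - 8)*(c - 3)^2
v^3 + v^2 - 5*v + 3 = (v - 1)^2*(v + 3)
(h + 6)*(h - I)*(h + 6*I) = h^3 + 6*h^2 + 5*I*h^2 + 6*h + 30*I*h + 36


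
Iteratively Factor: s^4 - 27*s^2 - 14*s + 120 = (s - 5)*(s^3 + 5*s^2 - 2*s - 24) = (s - 5)*(s - 2)*(s^2 + 7*s + 12) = (s - 5)*(s - 2)*(s + 4)*(s + 3)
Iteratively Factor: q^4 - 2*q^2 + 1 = (q + 1)*(q^3 - q^2 - q + 1) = (q + 1)^2*(q^2 - 2*q + 1) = (q - 1)*(q + 1)^2*(q - 1)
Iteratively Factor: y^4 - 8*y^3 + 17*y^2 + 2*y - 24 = (y - 2)*(y^3 - 6*y^2 + 5*y + 12) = (y - 3)*(y - 2)*(y^2 - 3*y - 4) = (y - 3)*(y - 2)*(y + 1)*(y - 4)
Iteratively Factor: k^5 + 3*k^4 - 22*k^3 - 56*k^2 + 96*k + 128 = (k + 1)*(k^4 + 2*k^3 - 24*k^2 - 32*k + 128) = (k + 1)*(k + 4)*(k^3 - 2*k^2 - 16*k + 32) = (k - 2)*(k + 1)*(k + 4)*(k^2 - 16) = (k - 2)*(k + 1)*(k + 4)^2*(k - 4)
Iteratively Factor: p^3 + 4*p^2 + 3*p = (p + 3)*(p^2 + p) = (p + 1)*(p + 3)*(p)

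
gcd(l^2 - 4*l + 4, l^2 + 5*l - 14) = l - 2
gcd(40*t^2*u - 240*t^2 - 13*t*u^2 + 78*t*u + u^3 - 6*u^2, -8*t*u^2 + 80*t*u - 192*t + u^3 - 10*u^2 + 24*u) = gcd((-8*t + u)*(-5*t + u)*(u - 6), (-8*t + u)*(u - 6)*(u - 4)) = 8*t*u - 48*t - u^2 + 6*u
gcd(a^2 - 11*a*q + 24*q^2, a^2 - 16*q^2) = 1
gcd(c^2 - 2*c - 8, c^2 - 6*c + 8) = c - 4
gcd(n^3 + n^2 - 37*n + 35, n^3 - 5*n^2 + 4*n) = n - 1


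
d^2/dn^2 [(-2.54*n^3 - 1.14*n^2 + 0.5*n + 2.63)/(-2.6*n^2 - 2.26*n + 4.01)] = (-2.8421709430404e-14*n^4 + 58.753408*n^3 - 173.472984*n^2 + 121.059444*n - 54.106708)/(17.576*n^6 + 45.8328*n^5 - 41.48352*n^4 - 129.833384*n^3 + 63.980352*n^2 + 109.023078*n - 64.481201)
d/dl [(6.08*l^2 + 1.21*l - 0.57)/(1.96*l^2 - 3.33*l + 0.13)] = (-22.618*l^2 + 3.8152*l - 1.7408)/(3.8416*l^4 - 13.0536*l^3 + 11.5985*l^2 - 0.8658*l + 0.0169)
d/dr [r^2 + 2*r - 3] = 2*r + 2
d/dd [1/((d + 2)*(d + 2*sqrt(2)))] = -(2*d + 2 + 2*sqrt(2))/((d + 2)^2*(d + 2*sqrt(2))^2)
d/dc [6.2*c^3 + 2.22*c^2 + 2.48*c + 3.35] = 18.6*c^2 + 4.44*c + 2.48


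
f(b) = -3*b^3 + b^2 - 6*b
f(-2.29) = 55.01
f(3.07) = -95.80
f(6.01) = -651.19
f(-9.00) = 2322.00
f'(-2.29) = -57.78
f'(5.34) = -251.96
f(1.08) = -9.09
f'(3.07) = -84.68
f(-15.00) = 10440.00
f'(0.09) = -5.89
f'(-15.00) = -2061.00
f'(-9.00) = -753.00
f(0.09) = -0.53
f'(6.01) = -319.06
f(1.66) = -20.93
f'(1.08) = -14.34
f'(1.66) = -27.48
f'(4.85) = -208.00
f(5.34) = -460.34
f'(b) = -9*b^2 + 2*b - 6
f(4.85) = -347.83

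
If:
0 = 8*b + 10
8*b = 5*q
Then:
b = -5/4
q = -2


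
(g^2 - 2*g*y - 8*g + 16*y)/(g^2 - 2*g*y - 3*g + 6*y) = (g - 8)/(g - 3)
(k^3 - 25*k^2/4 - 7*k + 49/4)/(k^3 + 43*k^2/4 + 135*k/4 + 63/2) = (k^2 - 8*k + 7)/(k^2 + 9*k + 18)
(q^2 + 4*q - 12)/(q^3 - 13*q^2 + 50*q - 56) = (q + 6)/(q^2 - 11*q + 28)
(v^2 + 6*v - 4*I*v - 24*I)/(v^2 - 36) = (v - 4*I)/(v - 6)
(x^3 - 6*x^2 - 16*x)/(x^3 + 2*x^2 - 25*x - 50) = x*(x - 8)/(x^2 - 25)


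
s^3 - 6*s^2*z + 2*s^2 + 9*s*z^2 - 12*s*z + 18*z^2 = (s + 2)*(s - 3*z)^2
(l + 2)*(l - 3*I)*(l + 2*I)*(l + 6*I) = l^4 + 2*l^3 + 5*I*l^3 + 12*l^2 + 10*I*l^2 + 24*l + 36*I*l + 72*I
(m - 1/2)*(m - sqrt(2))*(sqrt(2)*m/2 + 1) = sqrt(2)*m^3/2 - sqrt(2)*m^2/4 - sqrt(2)*m + sqrt(2)/2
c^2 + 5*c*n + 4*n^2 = (c + n)*(c + 4*n)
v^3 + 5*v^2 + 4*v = v*(v + 1)*(v + 4)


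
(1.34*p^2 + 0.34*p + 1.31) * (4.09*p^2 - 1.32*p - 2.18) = 5.4806*p^4 - 0.3782*p^3 + 1.9879*p^2 - 2.4704*p - 2.8558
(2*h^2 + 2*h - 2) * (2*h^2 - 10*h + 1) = 4*h^4 - 16*h^3 - 22*h^2 + 22*h - 2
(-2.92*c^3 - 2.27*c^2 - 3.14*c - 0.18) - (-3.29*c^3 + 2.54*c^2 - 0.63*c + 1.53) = 0.37*c^3 - 4.81*c^2 - 2.51*c - 1.71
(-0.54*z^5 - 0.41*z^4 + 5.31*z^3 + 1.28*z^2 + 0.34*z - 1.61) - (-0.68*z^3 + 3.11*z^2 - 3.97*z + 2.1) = -0.54*z^5 - 0.41*z^4 + 5.99*z^3 - 1.83*z^2 + 4.31*z - 3.71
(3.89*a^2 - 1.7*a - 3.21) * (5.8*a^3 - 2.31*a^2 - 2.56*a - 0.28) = 22.562*a^5 - 18.8459*a^4 - 24.6494*a^3 + 10.6779*a^2 + 8.6936*a + 0.8988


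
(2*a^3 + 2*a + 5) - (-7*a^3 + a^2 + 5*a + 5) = 9*a^3 - a^2 - 3*a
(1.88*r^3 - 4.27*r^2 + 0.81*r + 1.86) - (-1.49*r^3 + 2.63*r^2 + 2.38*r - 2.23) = 3.37*r^3 - 6.9*r^2 - 1.57*r + 4.09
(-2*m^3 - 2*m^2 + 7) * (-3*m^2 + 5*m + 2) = 6*m^5 - 4*m^4 - 14*m^3 - 25*m^2 + 35*m + 14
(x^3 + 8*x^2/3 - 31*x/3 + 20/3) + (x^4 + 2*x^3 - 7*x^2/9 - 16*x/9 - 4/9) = x^4 + 3*x^3 + 17*x^2/9 - 109*x/9 + 56/9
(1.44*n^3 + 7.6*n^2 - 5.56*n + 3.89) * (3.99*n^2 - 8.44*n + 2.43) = 5.7456*n^5 + 18.1704*n^4 - 82.8292*n^3 + 80.9155*n^2 - 46.3424*n + 9.4527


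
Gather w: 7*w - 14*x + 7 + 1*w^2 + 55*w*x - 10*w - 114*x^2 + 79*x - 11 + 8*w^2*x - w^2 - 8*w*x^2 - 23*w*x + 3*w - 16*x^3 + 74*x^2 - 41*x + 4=8*w^2*x + w*(-8*x^2 + 32*x) - 16*x^3 - 40*x^2 + 24*x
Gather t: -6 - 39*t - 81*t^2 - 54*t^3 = -54*t^3 - 81*t^2 - 39*t - 6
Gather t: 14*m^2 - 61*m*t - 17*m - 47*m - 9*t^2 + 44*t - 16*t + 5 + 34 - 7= 14*m^2 - 64*m - 9*t^2 + t*(28 - 61*m) + 32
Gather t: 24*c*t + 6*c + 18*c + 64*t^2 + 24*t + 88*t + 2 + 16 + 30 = 24*c + 64*t^2 + t*(24*c + 112) + 48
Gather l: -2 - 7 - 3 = -12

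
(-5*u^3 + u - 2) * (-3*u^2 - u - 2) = 15*u^5 + 5*u^4 + 7*u^3 + 5*u^2 + 4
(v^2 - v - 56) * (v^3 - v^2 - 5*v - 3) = v^5 - 2*v^4 - 60*v^3 + 58*v^2 + 283*v + 168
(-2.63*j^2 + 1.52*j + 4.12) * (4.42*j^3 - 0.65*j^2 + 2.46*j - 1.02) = -11.6246*j^5 + 8.4279*j^4 + 10.7526*j^3 + 3.7438*j^2 + 8.5848*j - 4.2024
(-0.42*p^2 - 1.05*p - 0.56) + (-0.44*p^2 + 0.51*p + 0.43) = -0.86*p^2 - 0.54*p - 0.13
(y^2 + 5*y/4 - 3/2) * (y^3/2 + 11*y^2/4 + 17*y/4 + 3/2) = y^5/2 + 27*y^4/8 + 111*y^3/16 + 43*y^2/16 - 9*y/2 - 9/4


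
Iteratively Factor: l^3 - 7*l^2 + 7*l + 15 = (l - 5)*(l^2 - 2*l - 3) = (l - 5)*(l - 3)*(l + 1)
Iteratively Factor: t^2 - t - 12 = (t - 4)*(t + 3)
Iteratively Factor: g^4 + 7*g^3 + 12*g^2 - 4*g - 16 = (g + 2)*(g^3 + 5*g^2 + 2*g - 8) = (g + 2)^2*(g^2 + 3*g - 4) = (g + 2)^2*(g + 4)*(g - 1)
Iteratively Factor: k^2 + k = (k)*(k + 1)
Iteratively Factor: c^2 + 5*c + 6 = (c + 3)*(c + 2)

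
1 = 1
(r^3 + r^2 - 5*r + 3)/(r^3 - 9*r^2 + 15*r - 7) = (r + 3)/(r - 7)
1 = 1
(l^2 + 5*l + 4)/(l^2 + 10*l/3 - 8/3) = 3*(l + 1)/(3*l - 2)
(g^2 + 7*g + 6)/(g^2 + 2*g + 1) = (g + 6)/(g + 1)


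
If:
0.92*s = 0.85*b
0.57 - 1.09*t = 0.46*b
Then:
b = 1.23913043478261 - 2.3695652173913*t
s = 1.14484877126654 - 2.18927221172023*t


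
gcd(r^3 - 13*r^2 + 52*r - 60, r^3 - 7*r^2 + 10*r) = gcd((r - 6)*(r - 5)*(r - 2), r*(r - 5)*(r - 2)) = r^2 - 7*r + 10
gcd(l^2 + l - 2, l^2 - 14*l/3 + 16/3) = 1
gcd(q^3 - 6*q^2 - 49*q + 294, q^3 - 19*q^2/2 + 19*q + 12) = q - 6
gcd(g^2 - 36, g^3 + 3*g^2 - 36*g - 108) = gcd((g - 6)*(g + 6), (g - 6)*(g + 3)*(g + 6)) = g^2 - 36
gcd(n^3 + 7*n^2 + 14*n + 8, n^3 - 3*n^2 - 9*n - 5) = n + 1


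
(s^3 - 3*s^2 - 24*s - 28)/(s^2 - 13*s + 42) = (s^2 + 4*s + 4)/(s - 6)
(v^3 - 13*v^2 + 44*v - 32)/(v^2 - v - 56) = (v^2 - 5*v + 4)/(v + 7)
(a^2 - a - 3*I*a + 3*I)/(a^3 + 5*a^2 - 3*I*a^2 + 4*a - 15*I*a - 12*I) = (a - 1)/(a^2 + 5*a + 4)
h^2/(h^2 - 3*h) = h/(h - 3)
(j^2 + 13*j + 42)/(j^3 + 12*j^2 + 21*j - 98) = (j + 6)/(j^2 + 5*j - 14)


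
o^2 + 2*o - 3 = (o - 1)*(o + 3)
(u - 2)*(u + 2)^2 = u^3 + 2*u^2 - 4*u - 8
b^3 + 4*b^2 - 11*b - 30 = (b - 3)*(b + 2)*(b + 5)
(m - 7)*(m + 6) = m^2 - m - 42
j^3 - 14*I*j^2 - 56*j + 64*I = (j - 8*I)*(j - 4*I)*(j - 2*I)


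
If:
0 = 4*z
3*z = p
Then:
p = 0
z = 0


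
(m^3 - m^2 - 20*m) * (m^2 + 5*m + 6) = m^5 + 4*m^4 - 19*m^3 - 106*m^2 - 120*m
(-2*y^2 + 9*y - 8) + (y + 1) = -2*y^2 + 10*y - 7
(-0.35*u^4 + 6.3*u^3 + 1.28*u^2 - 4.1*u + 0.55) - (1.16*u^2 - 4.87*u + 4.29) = -0.35*u^4 + 6.3*u^3 + 0.12*u^2 + 0.77*u - 3.74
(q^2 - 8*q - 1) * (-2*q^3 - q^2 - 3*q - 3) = -2*q^5 + 15*q^4 + 7*q^3 + 22*q^2 + 27*q + 3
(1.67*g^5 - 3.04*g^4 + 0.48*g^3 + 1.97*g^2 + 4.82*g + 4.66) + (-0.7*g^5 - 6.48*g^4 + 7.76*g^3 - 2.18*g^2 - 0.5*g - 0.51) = 0.97*g^5 - 9.52*g^4 + 8.24*g^3 - 0.21*g^2 + 4.32*g + 4.15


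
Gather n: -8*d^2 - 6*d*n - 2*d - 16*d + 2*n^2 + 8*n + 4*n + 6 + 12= -8*d^2 - 18*d + 2*n^2 + n*(12 - 6*d) + 18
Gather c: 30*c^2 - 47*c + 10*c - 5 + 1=30*c^2 - 37*c - 4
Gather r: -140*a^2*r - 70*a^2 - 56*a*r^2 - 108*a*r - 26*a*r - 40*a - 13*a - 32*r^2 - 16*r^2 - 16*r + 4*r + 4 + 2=-70*a^2 - 53*a + r^2*(-56*a - 48) + r*(-140*a^2 - 134*a - 12) + 6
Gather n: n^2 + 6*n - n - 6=n^2 + 5*n - 6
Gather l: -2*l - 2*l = -4*l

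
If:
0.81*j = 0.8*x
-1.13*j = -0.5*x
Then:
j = 0.00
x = 0.00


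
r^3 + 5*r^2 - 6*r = r*(r - 1)*(r + 6)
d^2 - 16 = (d - 4)*(d + 4)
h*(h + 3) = h^2 + 3*h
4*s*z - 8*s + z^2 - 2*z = (4*s + z)*(z - 2)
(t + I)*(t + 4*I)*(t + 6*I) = t^3 + 11*I*t^2 - 34*t - 24*I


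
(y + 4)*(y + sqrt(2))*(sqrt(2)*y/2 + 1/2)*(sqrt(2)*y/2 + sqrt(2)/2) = y^4/2 + 3*sqrt(2)*y^3/4 + 5*y^3/2 + 5*y^2/2 + 15*sqrt(2)*y^2/4 + 5*y/2 + 3*sqrt(2)*y + 2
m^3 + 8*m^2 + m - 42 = (m - 2)*(m + 3)*(m + 7)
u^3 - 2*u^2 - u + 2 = (u - 2)*(u - 1)*(u + 1)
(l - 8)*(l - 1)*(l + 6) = l^3 - 3*l^2 - 46*l + 48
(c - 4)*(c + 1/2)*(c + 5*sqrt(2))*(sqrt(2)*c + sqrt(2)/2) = sqrt(2)*c^4 - 3*sqrt(2)*c^3 + 10*c^3 - 30*c^2 - 15*sqrt(2)*c^2/4 - 75*c/2 - sqrt(2)*c - 10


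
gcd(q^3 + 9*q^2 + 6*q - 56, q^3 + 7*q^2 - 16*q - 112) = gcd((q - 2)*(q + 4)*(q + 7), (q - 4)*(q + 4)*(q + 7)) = q^2 + 11*q + 28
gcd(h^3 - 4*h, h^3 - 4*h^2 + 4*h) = h^2 - 2*h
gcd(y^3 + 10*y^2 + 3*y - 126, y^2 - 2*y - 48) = y + 6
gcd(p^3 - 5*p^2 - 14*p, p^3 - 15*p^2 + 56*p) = p^2 - 7*p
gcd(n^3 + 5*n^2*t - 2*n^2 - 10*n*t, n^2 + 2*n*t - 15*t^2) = n + 5*t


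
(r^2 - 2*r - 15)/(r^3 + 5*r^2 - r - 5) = (r^2 - 2*r - 15)/(r^3 + 5*r^2 - r - 5)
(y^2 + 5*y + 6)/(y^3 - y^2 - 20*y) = (y^2 + 5*y + 6)/(y*(y^2 - y - 20))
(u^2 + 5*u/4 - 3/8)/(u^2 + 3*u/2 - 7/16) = 2*(2*u + 3)/(4*u + 7)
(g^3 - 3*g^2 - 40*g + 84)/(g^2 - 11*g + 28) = (g^2 + 4*g - 12)/(g - 4)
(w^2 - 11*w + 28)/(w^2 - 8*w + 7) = (w - 4)/(w - 1)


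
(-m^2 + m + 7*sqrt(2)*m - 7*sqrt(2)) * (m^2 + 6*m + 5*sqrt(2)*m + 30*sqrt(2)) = -m^4 - 5*m^3 + 2*sqrt(2)*m^3 + 10*sqrt(2)*m^2 + 76*m^2 - 12*sqrt(2)*m + 350*m - 420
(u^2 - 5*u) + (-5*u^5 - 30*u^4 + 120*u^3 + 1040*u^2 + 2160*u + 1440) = -5*u^5 - 30*u^4 + 120*u^3 + 1041*u^2 + 2155*u + 1440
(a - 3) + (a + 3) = 2*a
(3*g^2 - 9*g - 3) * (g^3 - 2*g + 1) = 3*g^5 - 9*g^4 - 9*g^3 + 21*g^2 - 3*g - 3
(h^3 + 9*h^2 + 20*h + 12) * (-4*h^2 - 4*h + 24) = -4*h^5 - 40*h^4 - 92*h^3 + 88*h^2 + 432*h + 288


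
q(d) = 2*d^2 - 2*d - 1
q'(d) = 4*d - 2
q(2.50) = 6.50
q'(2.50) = 8.00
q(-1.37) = 5.49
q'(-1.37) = -7.48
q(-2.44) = 15.79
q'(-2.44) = -11.76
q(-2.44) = 15.79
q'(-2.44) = -11.76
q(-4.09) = 40.64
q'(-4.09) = -18.36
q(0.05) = -1.10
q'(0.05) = -1.80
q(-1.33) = 5.20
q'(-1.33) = -7.32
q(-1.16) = 4.01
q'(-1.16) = -6.64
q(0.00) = -1.00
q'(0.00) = -2.00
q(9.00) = 143.00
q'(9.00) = 34.00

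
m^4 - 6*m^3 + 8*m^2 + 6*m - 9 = (m - 3)^2*(m - 1)*(m + 1)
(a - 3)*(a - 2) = a^2 - 5*a + 6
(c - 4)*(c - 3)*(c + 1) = c^3 - 6*c^2 + 5*c + 12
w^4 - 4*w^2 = w^2*(w - 2)*(w + 2)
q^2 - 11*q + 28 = (q - 7)*(q - 4)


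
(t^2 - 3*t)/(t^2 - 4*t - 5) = t*(3 - t)/(-t^2 + 4*t + 5)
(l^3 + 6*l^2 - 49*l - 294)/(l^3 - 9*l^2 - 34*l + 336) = (l + 7)/(l - 8)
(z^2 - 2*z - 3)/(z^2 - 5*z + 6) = (z + 1)/(z - 2)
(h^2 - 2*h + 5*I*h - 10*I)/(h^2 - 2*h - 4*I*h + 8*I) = (h + 5*I)/(h - 4*I)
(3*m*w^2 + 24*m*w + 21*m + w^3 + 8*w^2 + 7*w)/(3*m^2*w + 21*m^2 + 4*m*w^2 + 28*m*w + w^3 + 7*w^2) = (w + 1)/(m + w)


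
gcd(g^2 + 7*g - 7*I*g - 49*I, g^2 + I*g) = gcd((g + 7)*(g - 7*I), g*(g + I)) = 1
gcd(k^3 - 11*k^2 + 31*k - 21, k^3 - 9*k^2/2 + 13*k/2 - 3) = k - 1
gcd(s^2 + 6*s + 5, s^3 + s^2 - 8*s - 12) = 1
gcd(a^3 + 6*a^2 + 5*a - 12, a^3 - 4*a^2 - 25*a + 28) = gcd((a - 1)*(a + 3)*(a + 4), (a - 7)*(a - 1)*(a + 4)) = a^2 + 3*a - 4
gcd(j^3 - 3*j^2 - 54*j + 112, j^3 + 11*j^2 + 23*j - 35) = j + 7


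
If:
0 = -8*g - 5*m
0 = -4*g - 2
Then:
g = -1/2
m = 4/5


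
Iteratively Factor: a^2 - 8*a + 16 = (a - 4)*(a - 4)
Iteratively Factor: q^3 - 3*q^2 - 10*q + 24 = (q + 3)*(q^2 - 6*q + 8) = (q - 4)*(q + 3)*(q - 2)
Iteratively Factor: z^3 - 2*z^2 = (z)*(z^2 - 2*z) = z^2*(z - 2)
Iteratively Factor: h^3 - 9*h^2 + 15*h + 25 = (h - 5)*(h^2 - 4*h - 5) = (h - 5)^2*(h + 1)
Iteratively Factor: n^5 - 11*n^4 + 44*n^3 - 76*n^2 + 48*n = (n - 4)*(n^4 - 7*n^3 + 16*n^2 - 12*n) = (n - 4)*(n - 3)*(n^3 - 4*n^2 + 4*n) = n*(n - 4)*(n - 3)*(n^2 - 4*n + 4) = n*(n - 4)*(n - 3)*(n - 2)*(n - 2)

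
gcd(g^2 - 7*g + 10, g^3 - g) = 1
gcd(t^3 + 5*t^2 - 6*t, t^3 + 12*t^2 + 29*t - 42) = t^2 + 5*t - 6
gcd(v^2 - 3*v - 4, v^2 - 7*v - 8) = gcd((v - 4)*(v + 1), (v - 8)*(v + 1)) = v + 1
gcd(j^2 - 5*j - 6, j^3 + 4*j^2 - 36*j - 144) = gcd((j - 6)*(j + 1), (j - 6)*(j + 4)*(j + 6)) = j - 6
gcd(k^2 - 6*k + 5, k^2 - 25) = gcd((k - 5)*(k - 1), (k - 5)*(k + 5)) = k - 5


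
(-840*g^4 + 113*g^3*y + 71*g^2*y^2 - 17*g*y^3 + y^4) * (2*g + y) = -1680*g^5 - 614*g^4*y + 255*g^3*y^2 + 37*g^2*y^3 - 15*g*y^4 + y^5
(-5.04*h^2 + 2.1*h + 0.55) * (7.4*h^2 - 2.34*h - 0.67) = -37.296*h^4 + 27.3336*h^3 + 2.5328*h^2 - 2.694*h - 0.3685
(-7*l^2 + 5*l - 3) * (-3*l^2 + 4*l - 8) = 21*l^4 - 43*l^3 + 85*l^2 - 52*l + 24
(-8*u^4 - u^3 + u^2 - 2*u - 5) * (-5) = 40*u^4 + 5*u^3 - 5*u^2 + 10*u + 25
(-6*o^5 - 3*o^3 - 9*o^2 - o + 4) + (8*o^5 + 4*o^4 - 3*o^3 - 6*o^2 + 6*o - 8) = 2*o^5 + 4*o^4 - 6*o^3 - 15*o^2 + 5*o - 4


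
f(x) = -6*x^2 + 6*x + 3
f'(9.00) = -102.00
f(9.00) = -429.00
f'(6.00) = -66.00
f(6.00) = -177.00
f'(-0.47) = 11.64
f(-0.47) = -1.15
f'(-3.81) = 51.72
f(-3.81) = -106.96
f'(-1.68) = 26.16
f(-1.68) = -24.01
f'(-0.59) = 13.08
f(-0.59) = -2.63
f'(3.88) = -40.56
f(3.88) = -64.05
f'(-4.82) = 63.84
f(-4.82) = -165.31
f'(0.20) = 3.60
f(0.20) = 3.96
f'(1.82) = -15.84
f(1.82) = -5.95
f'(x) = 6 - 12*x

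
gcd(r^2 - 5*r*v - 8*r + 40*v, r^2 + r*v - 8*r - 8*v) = r - 8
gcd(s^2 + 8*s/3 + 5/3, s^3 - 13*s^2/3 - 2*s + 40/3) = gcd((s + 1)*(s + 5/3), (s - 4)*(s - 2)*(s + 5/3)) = s + 5/3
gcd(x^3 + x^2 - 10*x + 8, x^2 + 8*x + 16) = x + 4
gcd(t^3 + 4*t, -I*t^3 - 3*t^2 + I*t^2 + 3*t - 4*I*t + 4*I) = 1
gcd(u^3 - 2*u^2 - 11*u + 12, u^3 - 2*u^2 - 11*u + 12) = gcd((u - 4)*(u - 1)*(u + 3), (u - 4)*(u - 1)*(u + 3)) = u^3 - 2*u^2 - 11*u + 12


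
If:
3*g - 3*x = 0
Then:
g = x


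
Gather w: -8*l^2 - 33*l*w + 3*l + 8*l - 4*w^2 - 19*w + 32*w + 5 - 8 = -8*l^2 + 11*l - 4*w^2 + w*(13 - 33*l) - 3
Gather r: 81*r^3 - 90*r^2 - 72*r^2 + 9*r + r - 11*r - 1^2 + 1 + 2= 81*r^3 - 162*r^2 - r + 2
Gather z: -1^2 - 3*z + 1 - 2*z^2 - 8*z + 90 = -2*z^2 - 11*z + 90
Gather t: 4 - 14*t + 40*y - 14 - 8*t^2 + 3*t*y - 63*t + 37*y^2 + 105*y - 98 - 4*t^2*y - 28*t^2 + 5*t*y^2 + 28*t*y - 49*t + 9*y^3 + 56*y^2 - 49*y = t^2*(-4*y - 36) + t*(5*y^2 + 31*y - 126) + 9*y^3 + 93*y^2 + 96*y - 108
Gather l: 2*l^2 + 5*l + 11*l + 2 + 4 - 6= 2*l^2 + 16*l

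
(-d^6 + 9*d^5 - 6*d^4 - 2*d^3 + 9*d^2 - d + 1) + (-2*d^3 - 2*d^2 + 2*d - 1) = -d^6 + 9*d^5 - 6*d^4 - 4*d^3 + 7*d^2 + d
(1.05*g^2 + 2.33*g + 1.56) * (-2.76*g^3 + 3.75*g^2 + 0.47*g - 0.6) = -2.898*g^5 - 2.4933*g^4 + 4.9254*g^3 + 6.3151*g^2 - 0.6648*g - 0.936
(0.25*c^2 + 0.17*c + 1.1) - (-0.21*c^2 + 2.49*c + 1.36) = 0.46*c^2 - 2.32*c - 0.26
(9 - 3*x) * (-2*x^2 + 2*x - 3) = 6*x^3 - 24*x^2 + 27*x - 27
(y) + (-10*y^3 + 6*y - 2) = -10*y^3 + 7*y - 2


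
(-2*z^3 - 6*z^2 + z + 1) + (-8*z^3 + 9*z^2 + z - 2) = -10*z^3 + 3*z^2 + 2*z - 1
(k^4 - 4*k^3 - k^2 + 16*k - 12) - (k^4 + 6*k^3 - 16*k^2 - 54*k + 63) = -10*k^3 + 15*k^2 + 70*k - 75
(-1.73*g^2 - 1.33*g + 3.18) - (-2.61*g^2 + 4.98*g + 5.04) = 0.88*g^2 - 6.31*g - 1.86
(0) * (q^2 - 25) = 0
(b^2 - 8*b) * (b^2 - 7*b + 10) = b^4 - 15*b^3 + 66*b^2 - 80*b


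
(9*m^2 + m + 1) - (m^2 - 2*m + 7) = 8*m^2 + 3*m - 6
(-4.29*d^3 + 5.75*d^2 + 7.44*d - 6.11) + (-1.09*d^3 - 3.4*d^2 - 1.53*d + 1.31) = -5.38*d^3 + 2.35*d^2 + 5.91*d - 4.8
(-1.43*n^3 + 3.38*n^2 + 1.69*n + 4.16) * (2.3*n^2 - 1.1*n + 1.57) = -3.289*n^5 + 9.347*n^4 - 2.0761*n^3 + 13.0156*n^2 - 1.9227*n + 6.5312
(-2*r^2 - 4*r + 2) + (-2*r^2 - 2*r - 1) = -4*r^2 - 6*r + 1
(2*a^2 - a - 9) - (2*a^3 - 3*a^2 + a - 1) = -2*a^3 + 5*a^2 - 2*a - 8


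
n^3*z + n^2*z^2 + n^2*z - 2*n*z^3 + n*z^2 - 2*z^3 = (n - z)*(n + 2*z)*(n*z + z)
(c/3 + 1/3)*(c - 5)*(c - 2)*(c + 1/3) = c^4/3 - 17*c^3/9 + c^2/3 + 11*c/3 + 10/9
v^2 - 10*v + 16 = (v - 8)*(v - 2)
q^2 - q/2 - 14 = (q - 4)*(q + 7/2)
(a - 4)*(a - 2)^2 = a^3 - 8*a^2 + 20*a - 16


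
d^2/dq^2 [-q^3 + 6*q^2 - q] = 12 - 6*q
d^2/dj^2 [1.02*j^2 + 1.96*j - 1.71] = 2.04000000000000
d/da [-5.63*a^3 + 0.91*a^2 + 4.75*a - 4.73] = -16.89*a^2 + 1.82*a + 4.75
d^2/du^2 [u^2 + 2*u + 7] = 2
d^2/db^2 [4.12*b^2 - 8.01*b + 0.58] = 8.24000000000000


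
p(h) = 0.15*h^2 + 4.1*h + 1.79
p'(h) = 0.3*h + 4.1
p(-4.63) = -13.98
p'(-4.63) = 2.71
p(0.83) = 5.30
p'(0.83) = 4.35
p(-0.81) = -1.43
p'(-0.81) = 3.86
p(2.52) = 13.07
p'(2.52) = 4.86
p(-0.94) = -1.93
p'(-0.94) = 3.82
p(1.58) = 8.64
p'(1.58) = 4.57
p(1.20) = 6.93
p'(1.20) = 4.46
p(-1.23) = -3.03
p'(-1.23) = 3.73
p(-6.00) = -17.41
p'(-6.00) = 2.30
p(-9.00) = -22.96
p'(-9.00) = 1.40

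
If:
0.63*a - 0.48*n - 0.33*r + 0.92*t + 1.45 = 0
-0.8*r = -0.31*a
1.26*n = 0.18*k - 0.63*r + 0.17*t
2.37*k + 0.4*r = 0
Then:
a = -1.42632481777186*t - 2.41824001676799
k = 0.0932828467319149*t + 0.158154937805502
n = 0.424597189325635*t + 0.491127565792442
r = -0.552700866886596*t - 0.937068006497597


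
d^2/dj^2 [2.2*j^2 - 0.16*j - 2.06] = 4.40000000000000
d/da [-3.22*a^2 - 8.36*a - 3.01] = -6.44*a - 8.36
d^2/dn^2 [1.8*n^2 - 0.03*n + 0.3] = 3.60000000000000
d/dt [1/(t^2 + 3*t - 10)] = (-2*t - 3)/(t^2 + 3*t - 10)^2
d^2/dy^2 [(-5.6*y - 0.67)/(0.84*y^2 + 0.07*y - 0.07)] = (-(1.68*y + 0.07)*(3.36*y + 0.14)*(5.6*y + 0.67) + (28.224*y + 1.9096)*(0.84*y^2 + 0.07*y - 0.07))/(0.84*y^2 + 0.07*y - 0.07)^3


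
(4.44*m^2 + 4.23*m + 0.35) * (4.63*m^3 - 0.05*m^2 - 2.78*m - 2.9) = 20.5572*m^5 + 19.3629*m^4 - 10.9342*m^3 - 24.6529*m^2 - 13.24*m - 1.015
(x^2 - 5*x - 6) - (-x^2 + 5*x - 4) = 2*x^2 - 10*x - 2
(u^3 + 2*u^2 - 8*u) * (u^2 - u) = u^5 + u^4 - 10*u^3 + 8*u^2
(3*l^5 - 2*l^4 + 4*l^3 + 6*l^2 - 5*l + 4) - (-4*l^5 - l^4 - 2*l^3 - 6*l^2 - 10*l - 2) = 7*l^5 - l^4 + 6*l^3 + 12*l^2 + 5*l + 6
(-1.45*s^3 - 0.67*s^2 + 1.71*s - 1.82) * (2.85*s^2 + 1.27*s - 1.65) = -4.1325*s^5 - 3.751*s^4 + 6.4151*s^3 - 1.9098*s^2 - 5.1329*s + 3.003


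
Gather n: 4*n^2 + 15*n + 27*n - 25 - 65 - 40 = 4*n^2 + 42*n - 130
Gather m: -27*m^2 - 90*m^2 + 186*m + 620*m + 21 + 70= -117*m^2 + 806*m + 91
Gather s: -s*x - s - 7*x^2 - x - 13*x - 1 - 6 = s*(-x - 1) - 7*x^2 - 14*x - 7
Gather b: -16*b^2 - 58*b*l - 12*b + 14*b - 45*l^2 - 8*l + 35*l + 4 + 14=-16*b^2 + b*(2 - 58*l) - 45*l^2 + 27*l + 18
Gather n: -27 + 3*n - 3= 3*n - 30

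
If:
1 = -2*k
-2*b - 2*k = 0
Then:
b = 1/2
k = -1/2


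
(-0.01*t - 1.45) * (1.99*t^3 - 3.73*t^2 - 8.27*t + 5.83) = -0.0199*t^4 - 2.8482*t^3 + 5.4912*t^2 + 11.9332*t - 8.4535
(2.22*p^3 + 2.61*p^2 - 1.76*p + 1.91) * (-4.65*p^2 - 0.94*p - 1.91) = -10.323*p^5 - 14.2233*p^4 + 1.4904*p^3 - 12.2122*p^2 + 1.5662*p - 3.6481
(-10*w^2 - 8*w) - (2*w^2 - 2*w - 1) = -12*w^2 - 6*w + 1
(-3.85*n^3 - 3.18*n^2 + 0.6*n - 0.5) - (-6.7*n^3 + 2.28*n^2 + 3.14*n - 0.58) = 2.85*n^3 - 5.46*n^2 - 2.54*n + 0.08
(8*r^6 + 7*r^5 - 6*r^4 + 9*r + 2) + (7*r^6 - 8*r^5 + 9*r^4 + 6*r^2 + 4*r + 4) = 15*r^6 - r^5 + 3*r^4 + 6*r^2 + 13*r + 6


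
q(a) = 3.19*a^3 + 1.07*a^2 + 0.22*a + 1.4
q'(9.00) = 794.65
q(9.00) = 2415.56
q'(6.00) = 357.58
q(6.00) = 730.28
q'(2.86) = 84.62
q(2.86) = 85.41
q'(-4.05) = 148.52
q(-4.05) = -193.85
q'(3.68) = 137.70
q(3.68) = 175.68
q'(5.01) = 251.15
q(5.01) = 430.51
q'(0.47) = 3.34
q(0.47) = 2.07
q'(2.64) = 72.57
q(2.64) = 68.13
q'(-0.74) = 3.88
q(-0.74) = 0.53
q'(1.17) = 15.82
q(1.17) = 8.23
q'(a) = 9.57*a^2 + 2.14*a + 0.22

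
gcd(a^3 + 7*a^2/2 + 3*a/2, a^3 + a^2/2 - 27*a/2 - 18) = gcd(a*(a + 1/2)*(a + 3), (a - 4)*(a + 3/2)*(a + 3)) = a + 3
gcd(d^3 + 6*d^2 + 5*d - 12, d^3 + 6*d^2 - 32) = d + 4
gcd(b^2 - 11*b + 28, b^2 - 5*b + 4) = b - 4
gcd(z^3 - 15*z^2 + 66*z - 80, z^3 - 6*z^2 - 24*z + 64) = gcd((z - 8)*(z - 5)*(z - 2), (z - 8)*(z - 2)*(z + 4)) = z^2 - 10*z + 16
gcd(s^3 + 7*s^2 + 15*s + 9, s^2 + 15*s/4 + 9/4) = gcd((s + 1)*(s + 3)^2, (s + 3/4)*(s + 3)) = s + 3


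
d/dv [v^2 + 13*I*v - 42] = 2*v + 13*I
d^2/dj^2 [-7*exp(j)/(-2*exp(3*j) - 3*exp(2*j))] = 7*(16*exp(2*j) + 18*exp(j) + 9)*exp(-j)/(8*exp(3*j) + 36*exp(2*j) + 54*exp(j) + 27)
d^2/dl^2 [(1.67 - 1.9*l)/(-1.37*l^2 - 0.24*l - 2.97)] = ((3.6638 - 15.618*l)*(1.37*l^2 + 0.24*l + 2.97) + (1.9*l - 1.67)*(2.74*l + 0.24)*(5.48*l + 0.48))/(1.37*l^2 + 0.24*l + 2.97)^3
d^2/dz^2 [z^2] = 2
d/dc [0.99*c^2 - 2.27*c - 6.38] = 1.98*c - 2.27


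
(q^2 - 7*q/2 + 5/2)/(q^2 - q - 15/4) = 2*(q - 1)/(2*q + 3)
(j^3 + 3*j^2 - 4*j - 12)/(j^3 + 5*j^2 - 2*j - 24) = (j + 2)/(j + 4)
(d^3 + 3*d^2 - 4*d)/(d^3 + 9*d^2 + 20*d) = (d - 1)/(d + 5)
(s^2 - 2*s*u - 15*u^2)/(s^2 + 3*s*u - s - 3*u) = (s - 5*u)/(s - 1)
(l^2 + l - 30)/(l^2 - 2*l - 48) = (l - 5)/(l - 8)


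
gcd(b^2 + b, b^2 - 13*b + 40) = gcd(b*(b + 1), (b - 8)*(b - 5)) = 1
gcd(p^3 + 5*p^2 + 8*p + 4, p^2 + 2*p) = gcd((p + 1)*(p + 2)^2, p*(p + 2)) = p + 2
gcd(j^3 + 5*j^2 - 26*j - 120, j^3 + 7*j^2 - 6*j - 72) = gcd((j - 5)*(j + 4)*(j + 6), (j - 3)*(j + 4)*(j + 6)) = j^2 + 10*j + 24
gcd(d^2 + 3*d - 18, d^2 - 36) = d + 6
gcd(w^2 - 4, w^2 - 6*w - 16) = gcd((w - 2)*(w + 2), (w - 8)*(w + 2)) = w + 2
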